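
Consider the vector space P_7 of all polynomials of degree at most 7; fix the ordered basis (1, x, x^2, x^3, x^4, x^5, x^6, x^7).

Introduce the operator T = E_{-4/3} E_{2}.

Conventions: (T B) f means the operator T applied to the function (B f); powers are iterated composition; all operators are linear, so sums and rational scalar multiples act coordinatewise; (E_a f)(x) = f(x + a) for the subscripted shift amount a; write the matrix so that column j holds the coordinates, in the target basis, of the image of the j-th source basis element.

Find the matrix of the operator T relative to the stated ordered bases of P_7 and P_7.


image of 1: 1
image of x: x + 2/3
image of x^2: x^2 + (4/3)x + 4/9
image of x^3: x^3 + 2x^2 + (4/3)x + 8/27
image of x^4: x^4 + (8/3)x^3 + (8/3)x^2 + (32/27)x + 16/81
image of x^5: x^5 + (10/3)x^4 + (40/9)x^3 + (80/27)x^2 + (80/81)x + 32/243
image of x^6: x^6 + 4x^5 + (20/3)x^4 + (160/27)x^3 + (80/27)x^2 + (64/81)x + 64/729
image of x^7: x^7 + (14/3)x^6 + (28/3)x^5 + (280/27)x^4 + (560/81)x^3 + (224/81)x^2 + (448/729)x + 128/2187
each image's coordinates form column j of the matrix

the matrix is [[1, 2/3, 4/9, 8/27, 16/81, 32/243, 64/729, 128/2187]; [0, 1, 4/3, 4/3, 32/27, 80/81, 64/81, 448/729]; [0, 0, 1, 2, 8/3, 80/27, 80/27, 224/81]; [0, 0, 0, 1, 8/3, 40/9, 160/27, 560/81]; [0, 0, 0, 0, 1, 10/3, 20/3, 280/27]; [0, 0, 0, 0, 0, 1, 4, 28/3]; [0, 0, 0, 0, 0, 0, 1, 14/3]; [0, 0, 0, 0, 0, 0, 0, 1]] (rows listed top to bottom)


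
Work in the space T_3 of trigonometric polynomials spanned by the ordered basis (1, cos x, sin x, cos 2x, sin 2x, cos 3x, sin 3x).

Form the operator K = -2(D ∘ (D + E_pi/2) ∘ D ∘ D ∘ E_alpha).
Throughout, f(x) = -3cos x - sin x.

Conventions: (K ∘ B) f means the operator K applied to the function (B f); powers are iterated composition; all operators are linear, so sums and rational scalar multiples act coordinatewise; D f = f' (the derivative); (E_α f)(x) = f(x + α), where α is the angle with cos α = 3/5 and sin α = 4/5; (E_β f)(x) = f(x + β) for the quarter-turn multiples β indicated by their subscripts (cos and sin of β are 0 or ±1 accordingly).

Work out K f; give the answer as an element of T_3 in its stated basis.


E_alpha f = -(13/5)cos x + (9/5)sin x
D E_alpha f = (9/5)cos x + (13/5)sin x
D D E_alpha f = (13/5)cos x - (9/5)sin x
D (D ∘ D ∘ E_alpha) f = -(9/5)cos x - (13/5)sin x
E_pi/2 (D ∘ D ∘ E_alpha) f = -(9/5)cos x - (13/5)sin x
(D + E_pi/2) (D ∘ D ∘ E_alpha) f = -(18/5)cos x - (26/5)sin x
D (D + E_pi/2) (D ∘ D ∘ E_alpha) f = -(26/5)cos x + (18/5)sin x
(-2(D ∘ (D + E_pi/2) ∘ D ∘ D ∘ E_alpha)) f = (52/5)cos x - (36/5)sin x

the result is g(x) = (52/5)cos x - (36/5)sin x


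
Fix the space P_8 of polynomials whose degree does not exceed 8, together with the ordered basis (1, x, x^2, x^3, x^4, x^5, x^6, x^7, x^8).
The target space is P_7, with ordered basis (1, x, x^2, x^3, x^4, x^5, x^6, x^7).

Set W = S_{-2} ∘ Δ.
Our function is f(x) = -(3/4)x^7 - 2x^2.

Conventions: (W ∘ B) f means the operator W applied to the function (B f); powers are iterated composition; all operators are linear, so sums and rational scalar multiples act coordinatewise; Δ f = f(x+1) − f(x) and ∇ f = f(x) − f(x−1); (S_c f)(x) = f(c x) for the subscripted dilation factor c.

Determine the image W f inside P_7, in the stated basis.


Δ f = -(21/4)x^6 - (63/4)x^5 - (105/4)x^4 - (105/4)x^3 - (63/4)x^2 - (37/4)x - 11/4
S_{-2} Δ f = -336x^6 + 504x^5 - 420x^4 + 210x^3 - 63x^2 + (37/2)x - 11/4

the image equals g(x) = -336x^6 + 504x^5 - 420x^4 + 210x^3 - 63x^2 + (37/2)x - 11/4


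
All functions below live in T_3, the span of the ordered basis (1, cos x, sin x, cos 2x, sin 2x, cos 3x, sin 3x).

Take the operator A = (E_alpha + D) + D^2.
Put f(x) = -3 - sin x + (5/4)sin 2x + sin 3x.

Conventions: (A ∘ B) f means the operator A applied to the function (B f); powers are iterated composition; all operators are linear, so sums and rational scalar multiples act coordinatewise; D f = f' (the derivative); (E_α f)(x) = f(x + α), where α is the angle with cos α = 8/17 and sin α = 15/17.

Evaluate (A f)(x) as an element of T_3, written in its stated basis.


the result is g(x) = -3 - (32/17)cos x + (9/17)sin x + (2045/578)cos 2x - (6585/1156)sin 2x + (14244/4913)cos 3x - (49105/4913)sin 3x

E_alpha f = -3 - (15/17)cos x - (8/17)sin x + (300/289)cos 2x - (805/1156)sin 2x - (495/4913)cos 3x - (4888/4913)sin 3x
D f = -cos x + (5/2)cos 2x + 3cos 3x
(E_alpha + D) f = -3 - (32/17)cos x - (8/17)sin x + (2045/578)cos 2x - (805/1156)sin 2x + (14244/4913)cos 3x - (4888/4913)sin 3x
D f = -cos x + (5/2)cos 2x + 3cos 3x
D D f = sin x - 5sin 2x - 9sin 3x
((E_alpha + D) + D^2) f = -3 - (32/17)cos x + (9/17)sin x + (2045/578)cos 2x - (6585/1156)sin 2x + (14244/4913)cos 3x - (49105/4913)sin 3x


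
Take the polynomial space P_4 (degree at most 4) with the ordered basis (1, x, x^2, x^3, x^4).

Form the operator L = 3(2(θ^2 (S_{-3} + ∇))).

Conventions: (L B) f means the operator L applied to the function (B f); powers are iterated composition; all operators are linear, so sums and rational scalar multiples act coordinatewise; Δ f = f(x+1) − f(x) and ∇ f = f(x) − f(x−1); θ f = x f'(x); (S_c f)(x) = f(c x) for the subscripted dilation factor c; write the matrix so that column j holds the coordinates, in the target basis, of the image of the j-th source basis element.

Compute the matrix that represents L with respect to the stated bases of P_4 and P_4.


the matrix is [[0, 0, 0, 0, 0]; [0, -18, 12, -18, 24]; [0, 0, 216, 72, -144]; [0, 0, 0, -1458, 216]; [0, 0, 0, 0, 7776]] (rows listed top to bottom)

image of 1: 0
image of x: -18x
image of x^2: 216x^2 + 12x
image of x^3: -1458x^3 + 72x^2 - 18x
image of x^4: 7776x^4 + 216x^3 - 144x^2 + 24x
each image's coordinates form column j of the matrix


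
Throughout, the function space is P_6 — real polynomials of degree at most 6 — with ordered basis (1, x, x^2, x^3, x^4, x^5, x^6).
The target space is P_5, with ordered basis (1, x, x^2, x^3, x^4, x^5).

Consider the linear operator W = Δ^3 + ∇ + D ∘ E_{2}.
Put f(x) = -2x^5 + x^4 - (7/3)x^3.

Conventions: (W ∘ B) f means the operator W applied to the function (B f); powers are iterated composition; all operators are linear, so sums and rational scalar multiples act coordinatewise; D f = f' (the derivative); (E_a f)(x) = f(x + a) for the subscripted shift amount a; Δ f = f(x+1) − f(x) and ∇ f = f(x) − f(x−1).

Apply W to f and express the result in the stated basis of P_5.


Δ f = -10x^4 - 16x^3 - 21x^2 - 13x - 10/3
Δ Δ f = -40x^3 - 108x^2 - 130x - 60
Δ Δ Δ f = -120x^2 - 336x - 278
∇ f = -10x^4 + 24x^3 - 33x^2 + 21x - 16/3
E_{2} f = -2x^5 - 19x^4 - (223/3)x^3 - 150x^2 - 156x - 200/3
D E_{2} f = -10x^4 - 76x^3 - 223x^2 - 300x - 156
(Δ^3 + ∇ + D ∘ E_{2}) f = -20x^4 - 52x^3 - 376x^2 - 615x - 1318/3

g(x) = -20x^4 - 52x^3 - 376x^2 - 615x - 1318/3


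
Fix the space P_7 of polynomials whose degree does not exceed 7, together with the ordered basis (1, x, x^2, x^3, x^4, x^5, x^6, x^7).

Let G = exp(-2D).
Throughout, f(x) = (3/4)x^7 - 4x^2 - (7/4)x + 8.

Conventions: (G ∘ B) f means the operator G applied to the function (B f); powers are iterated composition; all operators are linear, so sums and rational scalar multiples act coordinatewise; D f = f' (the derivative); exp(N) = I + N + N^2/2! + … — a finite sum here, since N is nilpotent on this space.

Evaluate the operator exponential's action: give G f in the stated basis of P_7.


the image equals g(x) = (3/4)x^7 - (21/2)x^6 + 63x^5 - 210x^4 + 420x^3 - 508x^2 + (1401/4)x - 201/2

order-1 term: -(21/2)x^6 + 16x + 7/2
order-2 term: 63x^5 - 16
order-3 term: -210x^4
order-4 term: 420x^3
order-5 term: -504x^2
order-6 term: 336x
order-7 term: -96
the series for exp(-2D) f terminates at order 7
exp(-2D) f = (3/4)x^7 - (21/2)x^6 + 63x^5 - 210x^4 + 420x^3 - 508x^2 + (1401/4)x - 201/2


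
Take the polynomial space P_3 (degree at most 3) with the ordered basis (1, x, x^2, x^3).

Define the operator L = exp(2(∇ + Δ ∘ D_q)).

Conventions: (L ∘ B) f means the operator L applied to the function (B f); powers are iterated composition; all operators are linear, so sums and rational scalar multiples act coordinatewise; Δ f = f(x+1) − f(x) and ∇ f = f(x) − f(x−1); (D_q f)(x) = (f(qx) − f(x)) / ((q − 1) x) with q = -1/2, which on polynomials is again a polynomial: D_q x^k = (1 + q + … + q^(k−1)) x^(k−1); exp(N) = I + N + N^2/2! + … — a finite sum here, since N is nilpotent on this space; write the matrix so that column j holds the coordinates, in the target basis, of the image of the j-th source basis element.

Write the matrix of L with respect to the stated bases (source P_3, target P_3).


the matrix is [[1, 2, 3, 11/2]; [0, 1, 4, 9]; [0, 0, 1, 6]; [0, 0, 0, 1]] (rows listed top to bottom)

image of 1: 1
image of x: x + 2
image of x^2: x^2 + 4x + 3
image of x^3: x^3 + 6x^2 + 9x + 11/2
each image's coordinates form column j of the matrix


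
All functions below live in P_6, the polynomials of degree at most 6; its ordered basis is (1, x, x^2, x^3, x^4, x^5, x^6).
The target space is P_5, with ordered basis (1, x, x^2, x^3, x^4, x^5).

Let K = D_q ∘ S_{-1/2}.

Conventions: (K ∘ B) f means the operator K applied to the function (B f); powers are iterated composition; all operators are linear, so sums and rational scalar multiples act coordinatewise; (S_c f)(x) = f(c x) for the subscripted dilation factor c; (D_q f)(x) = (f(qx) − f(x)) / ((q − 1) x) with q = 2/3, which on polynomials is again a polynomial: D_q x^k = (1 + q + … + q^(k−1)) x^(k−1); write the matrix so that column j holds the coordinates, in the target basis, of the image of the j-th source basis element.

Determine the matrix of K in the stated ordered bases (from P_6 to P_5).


the matrix is [[0, -1/2, 0, 0, 0, 0, 0]; [0, 0, 5/12, 0, 0, 0, 0]; [0, 0, 0, -19/72, 0, 0, 0]; [0, 0, 0, 0, 65/432, 0, 0]; [0, 0, 0, 0, 0, -211/2592, 0]; [0, 0, 0, 0, 0, 0, 665/15552]] (rows listed top to bottom)

image of 1: 0
image of x: -1/2
image of x^2: (5/12)x
image of x^3: -(19/72)x^2
image of x^4: (65/432)x^3
image of x^5: -(211/2592)x^4
image of x^6: (665/15552)x^5
each image's coordinates form column j of the matrix


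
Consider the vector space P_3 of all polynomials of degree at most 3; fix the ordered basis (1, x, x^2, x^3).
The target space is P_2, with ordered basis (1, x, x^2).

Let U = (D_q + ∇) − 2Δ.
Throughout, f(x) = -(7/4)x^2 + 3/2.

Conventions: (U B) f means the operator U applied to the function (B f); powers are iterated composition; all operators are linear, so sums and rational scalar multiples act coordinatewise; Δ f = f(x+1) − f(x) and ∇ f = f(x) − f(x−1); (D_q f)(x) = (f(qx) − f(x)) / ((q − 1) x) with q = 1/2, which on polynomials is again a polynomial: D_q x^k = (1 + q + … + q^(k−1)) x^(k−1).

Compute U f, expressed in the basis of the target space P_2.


g(x) = (7/8)x + 21/4

D_q f = -(21/8)x
∇ f = -(7/2)x + 7/4
(D_q + ∇) f = -(49/8)x + 7/4
Δ f = -(7/2)x - 7/4
(-2Δ) f = 7x + 7/2
((D_q + ∇) − 2Δ) f = (7/8)x + 21/4


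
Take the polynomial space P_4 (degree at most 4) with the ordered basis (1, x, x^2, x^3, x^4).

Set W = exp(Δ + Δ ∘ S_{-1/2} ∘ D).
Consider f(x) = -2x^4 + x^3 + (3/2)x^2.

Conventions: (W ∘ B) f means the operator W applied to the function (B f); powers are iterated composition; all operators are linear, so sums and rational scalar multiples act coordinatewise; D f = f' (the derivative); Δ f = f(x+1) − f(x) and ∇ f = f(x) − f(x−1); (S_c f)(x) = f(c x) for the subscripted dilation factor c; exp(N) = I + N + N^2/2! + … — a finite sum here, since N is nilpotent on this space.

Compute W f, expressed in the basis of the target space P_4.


the image equals g(x) = -2x^4 - 7x^3 - (33/2)x^2 - (59/2)x - 15

order-1 term: -8x^3 - 6x^2 + (5/2)x + 3/4
order-2 term: -12x^2 - 24x - 23/4
order-3 term: -8x - 8
order-4 term: -2
the series for exp(Δ + Δ ∘ S_{-1/2} ∘ D) f terminates at order 4
exp(Δ + Δ ∘ S_{-1/2} ∘ D) f = -2x^4 - 7x^3 - (33/2)x^2 - (59/2)x - 15


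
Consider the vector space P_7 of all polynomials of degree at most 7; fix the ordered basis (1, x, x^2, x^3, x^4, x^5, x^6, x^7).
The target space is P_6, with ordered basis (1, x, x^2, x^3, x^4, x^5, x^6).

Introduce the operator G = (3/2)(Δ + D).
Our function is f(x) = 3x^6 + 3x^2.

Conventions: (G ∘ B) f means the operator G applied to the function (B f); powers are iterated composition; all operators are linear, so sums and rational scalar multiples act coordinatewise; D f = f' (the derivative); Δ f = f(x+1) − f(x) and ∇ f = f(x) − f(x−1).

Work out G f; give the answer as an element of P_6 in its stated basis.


the image equals g(x) = 54x^5 + (135/2)x^4 + 90x^3 + (135/2)x^2 + 45x + 9

Δ f = 18x^5 + 45x^4 + 60x^3 + 45x^2 + 24x + 6
D f = 18x^5 + 6x
(Δ + D) f = 36x^5 + 45x^4 + 60x^3 + 45x^2 + 30x + 6
((3/2)(Δ + D)) f = 54x^5 + (135/2)x^4 + 90x^3 + (135/2)x^2 + 45x + 9


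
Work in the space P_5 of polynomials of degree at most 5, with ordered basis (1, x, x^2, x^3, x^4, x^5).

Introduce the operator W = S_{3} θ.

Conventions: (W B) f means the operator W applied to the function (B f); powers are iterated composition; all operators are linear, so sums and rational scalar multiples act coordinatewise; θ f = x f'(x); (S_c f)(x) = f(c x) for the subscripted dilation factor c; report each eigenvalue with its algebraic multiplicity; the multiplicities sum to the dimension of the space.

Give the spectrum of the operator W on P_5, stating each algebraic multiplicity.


image of 1: 0
image of x: 3x
image of x^2: 18x^2
image of x^3: 81x^3
image of x^4: 324x^4
image of x^5: 1215x^5
the matrix is upper triangular; its diagonal is (0, 3, 18, 81, 324, 1215)
for a triangular matrix the eigenvalues are the diagonal entries, with algebraic multiplicity their repetition count

λ = 0 (multiplicity 1), λ = 3 (multiplicity 1), λ = 18 (multiplicity 1), λ = 81 (multiplicity 1), λ = 324 (multiplicity 1), λ = 1215 (multiplicity 1)


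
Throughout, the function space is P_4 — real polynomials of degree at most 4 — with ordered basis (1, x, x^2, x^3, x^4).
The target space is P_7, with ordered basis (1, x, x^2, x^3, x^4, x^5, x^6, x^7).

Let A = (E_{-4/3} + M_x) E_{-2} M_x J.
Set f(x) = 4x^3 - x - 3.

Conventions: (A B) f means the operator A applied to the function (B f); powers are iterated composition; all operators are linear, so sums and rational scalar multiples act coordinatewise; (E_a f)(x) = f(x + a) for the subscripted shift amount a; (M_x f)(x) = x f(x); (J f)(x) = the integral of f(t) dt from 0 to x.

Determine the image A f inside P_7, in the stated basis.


J f = x^4 - (1/2)x^2 - 3x
M_x J f = x^5 - (1/2)x^3 - 3x^2
E_{-2} M_x J f = x^5 - 10x^4 + (79/2)x^3 - 80x^2 + 86x - 40
E_{-4/3} (E_{-2} M_x) J f = x^5 - (50/3)x^4 + (1991/18)x^3 - (9946/27)x^2 + (50270/81)x - 103600/243
M_x (E_{-2} M_x) J f = x^6 - 10x^5 + (79/2)x^4 - 80x^3 + 86x^2 - 40x
(E_{-4/3} + M_x) (E_{-2} M_x) J f = x^6 - 9x^5 + (137/6)x^4 + (551/18)x^3 - (7624/27)x^2 + (47030/81)x - 103600/243

the image equals g(x) = x^6 - 9x^5 + (137/6)x^4 + (551/18)x^3 - (7624/27)x^2 + (47030/81)x - 103600/243


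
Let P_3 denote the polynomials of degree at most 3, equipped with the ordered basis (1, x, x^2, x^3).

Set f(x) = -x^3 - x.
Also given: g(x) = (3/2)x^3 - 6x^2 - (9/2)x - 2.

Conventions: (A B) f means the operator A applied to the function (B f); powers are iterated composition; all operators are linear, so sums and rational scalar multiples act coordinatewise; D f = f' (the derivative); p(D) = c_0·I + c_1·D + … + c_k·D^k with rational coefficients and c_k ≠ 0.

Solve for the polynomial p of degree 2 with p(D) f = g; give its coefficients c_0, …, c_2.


c_0 = -3/2, c_1 = 2, c_2 = 1

D^0 f = -x^3 - x
D^1 f = -3x^2 - 1
D^2 f = -6x
matching coefficients of g against c_0 f + c_1 Df + … from the top degree down determines the c_i
solution: c_0 = -3/2, c_1 = 2, c_2 = 1


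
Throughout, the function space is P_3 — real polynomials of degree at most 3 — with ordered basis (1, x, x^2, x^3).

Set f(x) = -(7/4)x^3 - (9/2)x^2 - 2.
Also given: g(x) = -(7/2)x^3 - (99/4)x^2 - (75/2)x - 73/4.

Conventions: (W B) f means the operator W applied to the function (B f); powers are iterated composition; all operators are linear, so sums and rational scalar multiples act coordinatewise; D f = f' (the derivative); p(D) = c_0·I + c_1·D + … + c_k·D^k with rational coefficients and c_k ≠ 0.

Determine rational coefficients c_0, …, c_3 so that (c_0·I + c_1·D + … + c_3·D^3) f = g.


c_0 = 2, c_1 = 3, c_2 = 1, c_3 = 1/2

D^0 f = -(7/4)x^3 - (9/2)x^2 - 2
D^1 f = -(21/4)x^2 - 9x
D^2 f = -(21/2)x - 9
D^3 f = -21/2
matching coefficients of g against c_0 f + c_1 Df + … from the top degree down determines the c_i
solution: c_0 = 2, c_1 = 3, c_2 = 1, c_3 = 1/2


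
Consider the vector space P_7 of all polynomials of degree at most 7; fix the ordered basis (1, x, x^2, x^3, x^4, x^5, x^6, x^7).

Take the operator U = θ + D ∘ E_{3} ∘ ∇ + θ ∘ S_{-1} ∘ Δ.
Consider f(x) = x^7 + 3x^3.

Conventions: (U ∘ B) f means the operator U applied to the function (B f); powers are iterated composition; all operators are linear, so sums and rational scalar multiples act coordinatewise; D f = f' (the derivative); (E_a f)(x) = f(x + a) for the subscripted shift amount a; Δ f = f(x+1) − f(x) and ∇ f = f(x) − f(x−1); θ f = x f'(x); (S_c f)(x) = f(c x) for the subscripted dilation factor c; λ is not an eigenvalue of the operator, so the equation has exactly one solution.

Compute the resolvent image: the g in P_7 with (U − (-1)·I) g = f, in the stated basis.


write g with unknown coordinates in the stated basis and equate coefficients in (U − (-1)·I) g = f
solving from the highest basis element down gives g = (1/8)x^7 - (3/4)x^6 - (39/16)x^5 + (53/8)x^4 - (325/16)x^3 + (1057/8)x^2 + (9755/16)x + 2787/4
check: U g = (7/8)x^7 + (3/4)x^6 + (39/16)x^5 - (53/8)x^4 + (373/16)x^3 - (1057/8)x^2 - (9755/16)x - 2787/4
so U g − (-1)·g = x^7 + 3x^3 = f ✓

g(x) = (1/8)x^7 - (3/4)x^6 - (39/16)x^5 + (53/8)x^4 - (325/16)x^3 + (1057/8)x^2 + (9755/16)x + 2787/4


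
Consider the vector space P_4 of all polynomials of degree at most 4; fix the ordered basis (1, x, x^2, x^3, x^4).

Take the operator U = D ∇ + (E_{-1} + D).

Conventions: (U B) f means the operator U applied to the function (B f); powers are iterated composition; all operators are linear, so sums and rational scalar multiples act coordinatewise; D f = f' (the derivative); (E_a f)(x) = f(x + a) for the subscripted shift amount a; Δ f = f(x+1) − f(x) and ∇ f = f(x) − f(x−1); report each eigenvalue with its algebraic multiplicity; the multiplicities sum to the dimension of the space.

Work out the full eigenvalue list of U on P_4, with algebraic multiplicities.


λ = 1 (multiplicity 5)

image of 1: 1
image of x: x
image of x^2: x^2 + 3
image of x^3: x^3 + 9x - 4
image of x^4: x^4 + 18x^2 - 16x + 5
the matrix is upper triangular; its diagonal is (1, 1, 1, 1, 1)
for a triangular matrix the eigenvalues are the diagonal entries, with algebraic multiplicity their repetition count


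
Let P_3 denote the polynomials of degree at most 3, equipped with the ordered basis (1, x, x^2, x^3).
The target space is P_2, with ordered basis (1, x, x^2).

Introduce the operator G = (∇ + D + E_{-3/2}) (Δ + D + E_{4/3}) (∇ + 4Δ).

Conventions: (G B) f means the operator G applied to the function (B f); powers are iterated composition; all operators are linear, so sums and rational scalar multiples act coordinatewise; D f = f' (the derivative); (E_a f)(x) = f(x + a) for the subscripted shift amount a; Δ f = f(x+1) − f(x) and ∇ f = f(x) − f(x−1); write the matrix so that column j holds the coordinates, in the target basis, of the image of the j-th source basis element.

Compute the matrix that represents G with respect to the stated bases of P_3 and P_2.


image of 1: 0
image of x: 5
image of x^2: 10x + 124/3
image of x^3: 15x^2 + 124x + 1799/12
each image's coordinates form column j of the matrix

the matrix is [[0, 5, 124/3, 1799/12]; [0, 0, 10, 124]; [0, 0, 0, 15]] (rows listed top to bottom)


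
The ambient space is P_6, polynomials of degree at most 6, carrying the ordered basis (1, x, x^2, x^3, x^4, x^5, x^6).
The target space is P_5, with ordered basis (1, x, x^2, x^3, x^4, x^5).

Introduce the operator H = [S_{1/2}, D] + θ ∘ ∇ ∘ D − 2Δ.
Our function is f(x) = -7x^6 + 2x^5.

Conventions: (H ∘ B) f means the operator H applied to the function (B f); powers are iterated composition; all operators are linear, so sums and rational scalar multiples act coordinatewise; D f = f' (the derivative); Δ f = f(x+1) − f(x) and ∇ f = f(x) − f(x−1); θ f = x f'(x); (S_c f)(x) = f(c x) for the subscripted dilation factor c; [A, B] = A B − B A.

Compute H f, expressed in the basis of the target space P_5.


D f = -42x^5 + 10x^4
S_{1/2} D f = -(21/16)x^5 + (5/8)x^4
S_{1/2} f = -(7/64)x^6 + (1/16)x^5
D S_{1/2} f = -(21/32)x^5 + (5/16)x^4
[S_{1/2}, D] f = -(21/32)x^5 + (5/16)x^4
D f = -42x^5 + 10x^4
∇ D f = -210x^4 + 460x^3 - 480x^2 + 250x - 52
θ ∇ D f = -840x^4 + 1380x^3 - 960x^2 + 250x
Δ f = -42x^5 - 95x^4 - 120x^3 - 85x^2 - 32x - 5
(-2Δ) f = 84x^5 + 190x^4 + 240x^3 + 170x^2 + 64x + 10
([S_{1/2}, D] + θ ∘ ∇ ∘ D − 2Δ) f = (2667/32)x^5 - (10395/16)x^4 + 1620x^3 - 790x^2 + 314x + 10

the image equals g(x) = (2667/32)x^5 - (10395/16)x^4 + 1620x^3 - 790x^2 + 314x + 10


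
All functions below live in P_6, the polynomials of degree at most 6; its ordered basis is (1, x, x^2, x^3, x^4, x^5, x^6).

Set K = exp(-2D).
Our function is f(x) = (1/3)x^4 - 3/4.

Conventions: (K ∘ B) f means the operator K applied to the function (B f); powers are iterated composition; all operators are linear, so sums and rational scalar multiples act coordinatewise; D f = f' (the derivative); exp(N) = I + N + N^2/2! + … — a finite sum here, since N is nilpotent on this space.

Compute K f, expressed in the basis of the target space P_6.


order-1 term: -(8/3)x^3
order-2 term: 8x^2
order-3 term: -(32/3)x
order-4 term: 16/3
the series for exp(-2D) f terminates at order 4
exp(-2D) f = (1/3)x^4 - (8/3)x^3 + 8x^2 - (32/3)x + 55/12

the image equals g(x) = (1/3)x^4 - (8/3)x^3 + 8x^2 - (32/3)x + 55/12


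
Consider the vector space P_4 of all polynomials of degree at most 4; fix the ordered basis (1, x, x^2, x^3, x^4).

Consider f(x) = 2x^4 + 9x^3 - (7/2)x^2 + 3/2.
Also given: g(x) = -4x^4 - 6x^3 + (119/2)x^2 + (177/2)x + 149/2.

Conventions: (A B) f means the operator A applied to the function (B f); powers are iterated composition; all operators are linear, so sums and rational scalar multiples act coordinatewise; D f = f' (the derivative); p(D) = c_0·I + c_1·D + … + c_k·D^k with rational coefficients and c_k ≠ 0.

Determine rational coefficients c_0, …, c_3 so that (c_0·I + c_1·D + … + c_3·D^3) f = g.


D^0 f = 2x^4 + 9x^3 - (7/2)x^2 + 3/2
D^1 f = 8x^3 + 27x^2 - 7x
D^2 f = 24x^2 + 54x - 7
D^3 f = 48x + 54
matching coefficients of g against c_0 f + c_1 Df + … from the top degree down determines the c_i
solution: c_0 = -2, c_1 = 3/2, c_2 = 1/2, c_3 = 3/2

c_0 = -2, c_1 = 3/2, c_2 = 1/2, c_3 = 3/2


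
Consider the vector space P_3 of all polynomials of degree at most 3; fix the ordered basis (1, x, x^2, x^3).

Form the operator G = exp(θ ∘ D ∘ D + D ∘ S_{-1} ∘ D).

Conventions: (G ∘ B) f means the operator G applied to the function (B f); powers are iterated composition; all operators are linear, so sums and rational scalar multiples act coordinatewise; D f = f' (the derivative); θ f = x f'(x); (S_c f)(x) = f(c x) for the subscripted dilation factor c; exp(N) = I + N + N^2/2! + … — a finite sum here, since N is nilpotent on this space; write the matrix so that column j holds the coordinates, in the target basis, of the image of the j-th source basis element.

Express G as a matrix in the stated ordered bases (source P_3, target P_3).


image of 1: 1
image of x: x
image of x^2: x^2 - 2
image of x^3: x^3 + 12x
each image's coordinates form column j of the matrix

the matrix is [[1, 0, -2, 0]; [0, 1, 0, 12]; [0, 0, 1, 0]; [0, 0, 0, 1]] (rows listed top to bottom)


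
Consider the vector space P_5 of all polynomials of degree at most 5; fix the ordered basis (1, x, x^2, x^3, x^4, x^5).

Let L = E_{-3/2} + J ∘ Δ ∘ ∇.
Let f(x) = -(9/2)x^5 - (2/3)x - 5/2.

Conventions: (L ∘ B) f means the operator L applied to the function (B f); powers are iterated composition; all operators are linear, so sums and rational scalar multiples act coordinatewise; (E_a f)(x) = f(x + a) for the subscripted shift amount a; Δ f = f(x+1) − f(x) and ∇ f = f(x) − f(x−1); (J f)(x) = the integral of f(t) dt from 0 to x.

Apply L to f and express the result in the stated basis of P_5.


g(x) = -(9/2)x^5 + (45/4)x^4 - (405/4)x^3 + (1035/8)x^2 - (10999/96)x + 2091/64

E_{-3/2} f = -(9/2)x^5 + (135/4)x^4 - (405/4)x^3 + (1215/8)x^2 - (10999/96)x + 2091/64
∇ f = -(45/2)x^4 + 45x^3 - 45x^2 + (45/2)x - 31/6
Δ ∇ f = -90x^3 - 45x
J Δ ∇ f = -(45/2)x^4 - (45/2)x^2
(E_{-3/2} + J ∘ Δ ∘ ∇) f = -(9/2)x^5 + (45/4)x^4 - (405/4)x^3 + (1035/8)x^2 - (10999/96)x + 2091/64


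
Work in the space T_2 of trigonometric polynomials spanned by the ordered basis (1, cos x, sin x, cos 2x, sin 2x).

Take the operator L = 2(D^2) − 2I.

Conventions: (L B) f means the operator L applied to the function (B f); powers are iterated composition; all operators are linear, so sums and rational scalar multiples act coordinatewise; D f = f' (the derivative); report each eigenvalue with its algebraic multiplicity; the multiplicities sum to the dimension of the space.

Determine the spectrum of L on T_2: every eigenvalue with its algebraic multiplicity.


λ = -10 (multiplicity 2), λ = -4 (multiplicity 2), λ = -2 (multiplicity 1)

image of 1: -2
image of cos x: -4cos x
image of sin x: -4sin x
image of cos 2x: -10cos 2x
image of sin 2x: -10sin 2x
the matrix is diagonal; its diagonal is (-2, -4, -4, -10, -10)
for a triangular matrix the eigenvalues are the diagonal entries, with algebraic multiplicity their repetition count


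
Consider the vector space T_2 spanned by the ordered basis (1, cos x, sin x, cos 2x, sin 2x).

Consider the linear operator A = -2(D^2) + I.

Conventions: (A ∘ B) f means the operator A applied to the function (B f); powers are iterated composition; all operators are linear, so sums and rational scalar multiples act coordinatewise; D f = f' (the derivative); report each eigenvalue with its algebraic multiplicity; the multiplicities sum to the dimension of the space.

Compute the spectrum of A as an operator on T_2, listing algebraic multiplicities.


image of 1: 1
image of cos x: 3cos x
image of sin x: 3sin x
image of cos 2x: 9cos 2x
image of sin 2x: 9sin 2x
the matrix is diagonal; its diagonal is (1, 3, 3, 9, 9)
for a triangular matrix the eigenvalues are the diagonal entries, with algebraic multiplicity their repetition count

λ = 1 (multiplicity 1), λ = 3 (multiplicity 2), λ = 9 (multiplicity 2)


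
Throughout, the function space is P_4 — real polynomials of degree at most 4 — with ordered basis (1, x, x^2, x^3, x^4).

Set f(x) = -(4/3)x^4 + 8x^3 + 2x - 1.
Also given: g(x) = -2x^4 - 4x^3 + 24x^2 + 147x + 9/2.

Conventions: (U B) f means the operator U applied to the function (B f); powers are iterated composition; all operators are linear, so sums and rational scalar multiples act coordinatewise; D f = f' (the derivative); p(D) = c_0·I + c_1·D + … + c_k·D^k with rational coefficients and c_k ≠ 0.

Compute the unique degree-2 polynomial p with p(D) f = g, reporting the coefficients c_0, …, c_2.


c_0 = 3/2, c_1 = 3, c_2 = 3

D^0 f = -(4/3)x^4 + 8x^3 + 2x - 1
D^1 f = -(16/3)x^3 + 24x^2 + 2
D^2 f = -16x^2 + 48x
matching coefficients of g against c_0 f + c_1 Df + … from the top degree down determines the c_i
solution: c_0 = 3/2, c_1 = 3, c_2 = 3


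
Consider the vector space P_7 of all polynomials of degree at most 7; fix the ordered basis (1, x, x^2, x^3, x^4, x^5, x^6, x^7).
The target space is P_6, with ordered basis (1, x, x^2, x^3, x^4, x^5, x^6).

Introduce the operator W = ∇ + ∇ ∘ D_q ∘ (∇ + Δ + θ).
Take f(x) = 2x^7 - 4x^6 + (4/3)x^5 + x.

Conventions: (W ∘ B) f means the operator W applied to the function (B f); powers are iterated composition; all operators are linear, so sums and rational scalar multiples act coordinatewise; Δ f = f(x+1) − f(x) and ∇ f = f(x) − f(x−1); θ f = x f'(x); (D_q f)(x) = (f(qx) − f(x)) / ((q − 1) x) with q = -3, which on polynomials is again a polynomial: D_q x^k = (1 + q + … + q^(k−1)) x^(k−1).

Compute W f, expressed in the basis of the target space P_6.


∇ f = 14x^6 - 66x^5 + (410/3)x^4 - (490/3)x^3 + (346/3)x^2 - (134/3)x + 25/3
∇ f = 14x^6 - 66x^5 + (410/3)x^4 - (490/3)x^3 + (346/3)x^2 - (134/3)x + 25/3
Δ f = 14x^6 + 18x^5 + (50/3)x^4 + (10/3)x^3 - (14/3)x^2 - (10/3)x + 1/3
θ f = 14x^7 - 24x^6 + (20/3)x^5 + x
(∇ + Δ + θ) f = 14x^7 + 4x^6 - (124/3)x^5 + (460/3)x^4 - 160x^3 + (332/3)x^2 - 47x + 26/3
D_q (∇ + Δ + θ) f = 7658x^6 - 728x^5 - (7564/3)x^4 - (9200/3)x^3 - 1120x^2 - (664/3)x - 47
∇ D_q (∇ + Δ + θ) f = 45948x^5 - 118510x^4 + (451064/3)x^3 - 116222x^2 + (139388/3)x - 24098/3
(∇ + ∇ ∘ D_q ∘ (∇ + Δ + θ)) f = 14x^6 + 45882x^5 - (355120/3)x^4 + (450574/3)x^3 - (348320/3)x^2 + 46418x - 24073/3

the result is g(x) = 14x^6 + 45882x^5 - (355120/3)x^4 + (450574/3)x^3 - (348320/3)x^2 + 46418x - 24073/3


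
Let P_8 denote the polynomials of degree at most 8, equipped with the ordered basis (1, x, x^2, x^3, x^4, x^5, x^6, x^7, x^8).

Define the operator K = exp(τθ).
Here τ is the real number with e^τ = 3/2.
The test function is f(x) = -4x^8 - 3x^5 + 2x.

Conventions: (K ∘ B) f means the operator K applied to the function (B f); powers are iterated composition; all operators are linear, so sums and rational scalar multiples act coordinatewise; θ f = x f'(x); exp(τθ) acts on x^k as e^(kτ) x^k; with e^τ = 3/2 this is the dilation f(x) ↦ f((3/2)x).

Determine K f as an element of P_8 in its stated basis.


the image equals g(x) = -(6561/64)x^8 - (729/32)x^5 + 3x

exp(τθ) x^k = e^(kτ) x^k; with e^τ = 3/2 this sends x^k to (3/2)^k x^k
x ↦ 3/2 x
x^5 ↦ 243/32 x^5
x^8 ↦ 6561/256 x^8
applying this coordinatewise to f: exp(τθ) f = -(6561/64)x^8 - (729/32)x^5 + 3x


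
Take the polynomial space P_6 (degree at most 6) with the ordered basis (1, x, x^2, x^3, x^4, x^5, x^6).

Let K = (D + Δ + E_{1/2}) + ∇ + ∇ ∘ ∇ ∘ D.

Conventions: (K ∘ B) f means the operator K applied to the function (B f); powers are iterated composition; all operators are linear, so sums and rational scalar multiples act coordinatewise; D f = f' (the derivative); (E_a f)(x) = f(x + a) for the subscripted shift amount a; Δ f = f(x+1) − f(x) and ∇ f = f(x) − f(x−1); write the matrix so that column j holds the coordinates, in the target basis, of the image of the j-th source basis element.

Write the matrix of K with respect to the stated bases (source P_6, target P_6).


the matrix is [[1, 7/2, 1/4, 65/8, -383/16, 2305/32, -11519/64]; [0, 1, 7, 3/4, 65/2, -1915/16, 6915/16]; [0, 0, 1, 21/2, 3/2, 325/4, -5745/16]; [0, 0, 0, 1, 14, 5/2, 325/2]; [0, 0, 0, 0, 1, 35/2, 15/4]; [0, 0, 0, 0, 0, 1, 21]; [0, 0, 0, 0, 0, 0, 1]] (rows listed top to bottom)

image of 1: 1
image of x: x + 7/2
image of x^2: x^2 + 7x + 1/4
image of x^3: x^3 + (21/2)x^2 + (3/4)x + 65/8
image of x^4: x^4 + 14x^3 + (3/2)x^2 + (65/2)x - 383/16
image of x^5: x^5 + (35/2)x^4 + (5/2)x^3 + (325/4)x^2 - (1915/16)x + 2305/32
image of x^6: x^6 + 21x^5 + (15/4)x^4 + (325/2)x^3 - (5745/16)x^2 + (6915/16)x - 11519/64
each image's coordinates form column j of the matrix


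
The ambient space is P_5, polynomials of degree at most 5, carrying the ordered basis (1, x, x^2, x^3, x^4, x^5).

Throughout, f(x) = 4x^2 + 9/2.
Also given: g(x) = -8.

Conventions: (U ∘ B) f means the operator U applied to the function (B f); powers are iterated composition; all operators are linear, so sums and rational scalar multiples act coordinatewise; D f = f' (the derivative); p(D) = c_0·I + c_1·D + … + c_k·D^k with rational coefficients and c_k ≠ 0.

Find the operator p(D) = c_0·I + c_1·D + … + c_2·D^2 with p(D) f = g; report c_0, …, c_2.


p(D) = -D^2, i.e. c_0 = 0, c_1 = 0, c_2 = -1

D^0 f = 4x^2 + 9/2
D^1 f = 8x
D^2 f = 8
matching coefficients of g against c_0 f + c_1 Df + … from the top degree down determines the c_i
solution: c_0 = 0, c_1 = 0, c_2 = -1


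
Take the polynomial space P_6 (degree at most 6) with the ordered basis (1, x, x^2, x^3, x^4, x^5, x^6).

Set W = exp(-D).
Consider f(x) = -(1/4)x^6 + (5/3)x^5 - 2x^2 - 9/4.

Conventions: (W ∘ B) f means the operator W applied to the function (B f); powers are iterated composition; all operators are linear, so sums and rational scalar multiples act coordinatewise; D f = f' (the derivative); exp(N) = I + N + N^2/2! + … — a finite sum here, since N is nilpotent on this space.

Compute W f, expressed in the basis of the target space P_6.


the image equals g(x) = -(1/4)x^6 + (19/6)x^5 - (145/12)x^4 + (65/3)x^3 - (269/12)x^2 + (83/6)x - 37/6

order-1 term: (3/2)x^5 - (25/3)x^4 + 4x
order-2 term: -(15/4)x^4 + (50/3)x^3 - 2
order-3 term: 5x^3 - (50/3)x^2
order-4 term: -(15/4)x^2 + (25/3)x
order-5 term: (3/2)x - 5/3
order-6 term: -1/4
the series for exp(-D) f terminates at order 6
exp(-D) f = -(1/4)x^6 + (19/6)x^5 - (145/12)x^4 + (65/3)x^3 - (269/12)x^2 + (83/6)x - 37/6


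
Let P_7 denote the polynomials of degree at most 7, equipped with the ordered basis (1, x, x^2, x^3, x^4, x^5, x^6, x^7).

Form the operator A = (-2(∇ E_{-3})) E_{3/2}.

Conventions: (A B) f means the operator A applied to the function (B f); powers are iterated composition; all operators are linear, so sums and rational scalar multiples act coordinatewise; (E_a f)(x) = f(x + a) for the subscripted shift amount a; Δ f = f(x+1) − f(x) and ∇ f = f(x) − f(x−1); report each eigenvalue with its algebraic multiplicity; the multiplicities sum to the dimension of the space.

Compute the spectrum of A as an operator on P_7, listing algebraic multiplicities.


image of 1: 0
image of x: -2
image of x^2: -4x + 8
image of x^3: -6x^2 + 24x - 49/2
image of x^4: -8x^3 + 48x^2 - 98x + 68
image of x^5: -10x^4 + 80x^3 - 245x^2 + 340x - 1441/8
image of x^6: -12x^5 + 120x^4 - 490x^3 + 1020x^2 - (4323/4)x + 931/2
image of x^7: -14x^6 + 168x^5 - (1715/2)x^4 + 2380x^3 - (30261/8)x^2 + (6517/2)x - 37969/32
the matrix is upper triangular; its diagonal is (0, 0, 0, 0, 0, 0, 0, 0)
for a triangular matrix the eigenvalues are the diagonal entries, with algebraic multiplicity their repetition count

λ = 0 (multiplicity 8)


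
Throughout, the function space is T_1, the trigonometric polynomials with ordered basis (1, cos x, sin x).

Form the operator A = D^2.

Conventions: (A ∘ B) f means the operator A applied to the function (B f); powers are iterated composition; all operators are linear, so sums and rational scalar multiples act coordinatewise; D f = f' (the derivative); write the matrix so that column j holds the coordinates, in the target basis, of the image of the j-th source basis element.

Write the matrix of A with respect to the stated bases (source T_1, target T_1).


image of 1: 0
image of cos x: -cos x
image of sin x: -sin x
each image's coordinates form column j of the matrix

the matrix is [[0, 0, 0]; [0, -1, 0]; [0, 0, -1]] (rows listed top to bottom)


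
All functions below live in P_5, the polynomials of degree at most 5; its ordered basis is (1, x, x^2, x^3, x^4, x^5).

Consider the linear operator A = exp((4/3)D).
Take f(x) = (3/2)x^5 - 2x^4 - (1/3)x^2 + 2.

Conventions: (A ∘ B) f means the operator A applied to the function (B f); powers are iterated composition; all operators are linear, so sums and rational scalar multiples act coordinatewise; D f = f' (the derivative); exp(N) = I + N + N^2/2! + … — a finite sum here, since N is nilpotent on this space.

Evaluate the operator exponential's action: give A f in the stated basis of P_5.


order-1 term: 10x^4 - (32/3)x^3 - (8/9)x
order-2 term: (80/3)x^3 - (64/3)x^2 - 16/27
order-3 term: (320/9)x^2 - (512/27)x
order-4 term: (640/27)x - 512/81
order-5 term: 512/81
the series for exp((4/3)D) f terminates at order 5
exp((4/3)D) f = (3/2)x^5 + 8x^4 + 16x^3 + (125/9)x^2 + (104/27)x + 38/27

the image equals g(x) = (3/2)x^5 + 8x^4 + 16x^3 + (125/9)x^2 + (104/27)x + 38/27


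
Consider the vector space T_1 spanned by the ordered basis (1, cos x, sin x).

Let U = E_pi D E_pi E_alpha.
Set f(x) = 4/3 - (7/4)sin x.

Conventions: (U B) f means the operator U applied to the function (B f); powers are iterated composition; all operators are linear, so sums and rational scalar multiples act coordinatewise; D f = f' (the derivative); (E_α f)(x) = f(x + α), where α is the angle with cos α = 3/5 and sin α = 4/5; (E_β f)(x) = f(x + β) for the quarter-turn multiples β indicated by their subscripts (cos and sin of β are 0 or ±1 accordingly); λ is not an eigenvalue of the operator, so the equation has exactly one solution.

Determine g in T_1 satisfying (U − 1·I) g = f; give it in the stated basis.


write g with unknown coordinates in the stated basis and equate coefficients in (U − 1·I) g = f
solving from the highest basis element down gives g = -4/3 + (7/24)cos x + (7/8)sin x
check: U g = (7/24)cos x - (7/8)sin x
so U g − 1·g = 4/3 - (7/4)sin x = f ✓

the result is g(x) = -4/3 + (7/24)cos x + (7/8)sin x


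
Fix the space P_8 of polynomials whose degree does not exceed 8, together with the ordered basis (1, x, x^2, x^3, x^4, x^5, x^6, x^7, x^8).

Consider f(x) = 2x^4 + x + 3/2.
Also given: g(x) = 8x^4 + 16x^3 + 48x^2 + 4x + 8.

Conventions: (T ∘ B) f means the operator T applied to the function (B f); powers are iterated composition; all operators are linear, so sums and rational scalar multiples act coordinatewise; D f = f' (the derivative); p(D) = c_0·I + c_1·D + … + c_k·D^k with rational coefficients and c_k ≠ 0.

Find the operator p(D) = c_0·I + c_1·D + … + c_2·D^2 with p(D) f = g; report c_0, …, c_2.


D^0 f = 2x^4 + x + 3/2
D^1 f = 8x^3 + 1
D^2 f = 24x^2
matching coefficients of g against c_0 f + c_1 Df + … from the top degree down determines the c_i
solution: c_0 = 4, c_1 = 2, c_2 = 2

c_0 = 4, c_1 = 2, c_2 = 2


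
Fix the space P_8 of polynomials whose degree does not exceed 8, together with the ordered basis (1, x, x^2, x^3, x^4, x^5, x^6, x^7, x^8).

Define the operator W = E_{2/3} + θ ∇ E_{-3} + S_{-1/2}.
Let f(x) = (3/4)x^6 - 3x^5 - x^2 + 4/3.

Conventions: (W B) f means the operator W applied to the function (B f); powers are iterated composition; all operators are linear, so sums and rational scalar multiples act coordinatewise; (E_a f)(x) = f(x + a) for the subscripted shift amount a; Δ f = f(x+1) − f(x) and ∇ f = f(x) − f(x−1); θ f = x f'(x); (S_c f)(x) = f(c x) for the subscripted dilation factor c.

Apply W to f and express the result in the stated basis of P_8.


E_{2/3} f = (3/4)x^6 - 5x^4 - (80/9)x^3 - (23/3)x^2 - (100/27)x + 136/243
E_{-3} f = (3/4)x^6 - (33/2)x^5 + (585/4)x^4 - 675x^3 + (6881/4)x^2 - (4605/2)x + 15217/12
∇ E_{-3} f = (9/2)x^5 - (375/4)x^4 + 765x^3 - (12315/4)x^2 + (12275/2)x - 19445/4
θ (∇ E_{-3}) f = (45/2)x^5 - 375x^4 + 2295x^3 - (12315/2)x^2 + (12275/2)x
S_{-1/2} f = (3/256)x^6 + (3/32)x^5 - (1/4)x^2 + 4/3
(E_{2/3} + θ ∇ E_{-3} + S_{-1/2}) f = (195/256)x^6 + (723/32)x^5 - 380x^4 + (20575/9)x^3 - (73985/12)x^2 + (331225/54)x + 460/243

the image equals g(x) = (195/256)x^6 + (723/32)x^5 - 380x^4 + (20575/9)x^3 - (73985/12)x^2 + (331225/54)x + 460/243


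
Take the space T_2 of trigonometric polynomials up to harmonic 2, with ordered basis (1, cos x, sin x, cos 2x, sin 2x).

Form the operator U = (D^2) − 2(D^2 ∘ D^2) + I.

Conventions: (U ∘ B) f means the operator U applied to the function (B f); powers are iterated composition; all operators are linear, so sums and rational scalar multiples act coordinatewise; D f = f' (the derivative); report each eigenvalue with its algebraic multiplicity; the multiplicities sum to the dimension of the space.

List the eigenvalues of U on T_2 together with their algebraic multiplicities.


image of 1: 1
image of cos x: -2cos x
image of sin x: -2sin x
image of cos 2x: -35cos 2x
image of sin 2x: -35sin 2x
the matrix is diagonal; its diagonal is (1, -2, -2, -35, -35)
for a triangular matrix the eigenvalues are the diagonal entries, with algebraic multiplicity their repetition count

λ = -35 (multiplicity 2), λ = -2 (multiplicity 2), λ = 1 (multiplicity 1)
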